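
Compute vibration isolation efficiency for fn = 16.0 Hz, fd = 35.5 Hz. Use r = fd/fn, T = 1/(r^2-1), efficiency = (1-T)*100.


r = 35.5 / 16.0 = 2.21875
r^2 - 1 = 2.21875^2 - 1 = 3.92285
T = 1/3.92285 = 0.254917
Efficiency = (1 - 0.254917)*100 = 74.508 %


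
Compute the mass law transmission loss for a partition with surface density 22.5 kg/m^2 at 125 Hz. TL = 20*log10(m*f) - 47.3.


m * f = 22.5 * 125 = 2812.5
20*log10(2812.5) = 68.9819 dB
TL = 68.9819 - 47.3 = 21.682 dB


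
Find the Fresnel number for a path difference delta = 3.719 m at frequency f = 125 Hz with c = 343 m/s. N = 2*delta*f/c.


N = 2*delta*f/c = 2*delta/lambda, where lambda = c/f
lambda = 343 / 125 = 2.744 m
N = 2 * 3.719 / 2.744 = 2.7106


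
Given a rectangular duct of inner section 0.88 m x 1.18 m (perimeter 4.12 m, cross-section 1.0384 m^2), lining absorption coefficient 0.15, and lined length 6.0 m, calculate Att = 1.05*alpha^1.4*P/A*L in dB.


alpha^1.4 = 0.15^1.4 = 0.0702308
Attenuation rate = 1.05 * alpha^1.4 * P / A
= 1.05 * 0.0702308 * 4.12 / 1.0384 = 0.292583 dB/m
Total Att = 0.292583 * 6.0 = 1.7555 dB


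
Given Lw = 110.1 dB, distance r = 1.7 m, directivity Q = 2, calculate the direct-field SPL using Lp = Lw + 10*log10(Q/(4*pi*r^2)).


4*pi*r^2 = 4*pi*1.7^2 = 36.3168 m^2
Q / (4*pi*r^2) = 2 / 36.3168 = 0.0550709
Lp = 110.1 + 10*log10(0.0550709) = 97.509 dB


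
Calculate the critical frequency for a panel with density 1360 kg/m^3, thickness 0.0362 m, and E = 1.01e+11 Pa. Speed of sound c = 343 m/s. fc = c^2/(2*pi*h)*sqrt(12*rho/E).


12*rho/E = 12*1360/1.01e+11 = 1.61584e-07
sqrt(12*rho/E) = sqrt(1.61584e-07) = 0.000401975
c^2/(2*pi*h) = 343^2/(2*pi*0.0362) = 517249
fc = 517249 * 0.000401975 = 207.92 Hz


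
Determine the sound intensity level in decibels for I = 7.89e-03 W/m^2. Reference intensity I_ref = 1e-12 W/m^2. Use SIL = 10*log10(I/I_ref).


I / I_ref = 7.89e-03 / 1e-12 = 7.89e+09
SIL = 10 * log10(7.89e+09) = 98.971 dB


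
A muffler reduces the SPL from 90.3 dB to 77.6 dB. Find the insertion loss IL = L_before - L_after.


Insertion loss = SPL without muffler - SPL with muffler
IL = 90.3 - 77.6 = 12.7 dB


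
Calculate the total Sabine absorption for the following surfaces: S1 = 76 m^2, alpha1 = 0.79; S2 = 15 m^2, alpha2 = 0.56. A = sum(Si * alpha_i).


76 * 0.79 = 60.04
15 * 0.56 = 8.4
A_total = 60.04 + 8.4 = 68.44 m^2


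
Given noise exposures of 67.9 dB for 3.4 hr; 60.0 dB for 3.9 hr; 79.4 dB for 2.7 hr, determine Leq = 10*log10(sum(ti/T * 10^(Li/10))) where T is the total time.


T_total = 3.4 + 3.9 + 2.7 = 10.0 hr
(3.4/10.0) * 10^(67.9/10) = 2.09642e+06
(3.9/10.0) * 10^(60.0/10) = 390000
(2.7/10.0) * 10^(79.4/10) = 2.3516e+07
Sum = 2.09642e+06 + 390000 + 2.3516e+07 = 2.60024e+07
Leq = 10*log10(2.60024e+07) = 74.15 dB


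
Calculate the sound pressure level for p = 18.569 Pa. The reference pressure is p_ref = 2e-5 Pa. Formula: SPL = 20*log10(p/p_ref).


p / p_ref = 18.569 / 2e-5 = 928450
SPL = 20 * log10(928450) = 119.36 dB


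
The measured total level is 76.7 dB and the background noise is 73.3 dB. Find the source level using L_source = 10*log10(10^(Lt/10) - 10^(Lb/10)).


10^(76.7/10) = 4.67735e+07
10^(73.3/10) = 2.13796e+07
Difference = 4.67735e+07 - 2.13796e+07 = 2.53939e+07
L_source = 10*log10(2.53939e+07) = 74.047 dB


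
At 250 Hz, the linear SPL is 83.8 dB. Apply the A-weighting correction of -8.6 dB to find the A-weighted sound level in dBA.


A-weighting table: 250 Hz -> -8.6 dB correction
SPL_A = SPL + correction = 83.8 + (-8.6) = 75.2 dBA


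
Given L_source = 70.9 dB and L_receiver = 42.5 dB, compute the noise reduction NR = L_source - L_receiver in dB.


NR = L_source - L_receiver (difference between source and receiving room levels)
NR = 70.9 - 42.5 = 28.4 dB


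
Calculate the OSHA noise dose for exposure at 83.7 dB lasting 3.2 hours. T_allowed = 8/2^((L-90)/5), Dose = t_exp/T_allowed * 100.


T_allowed = 8 / 2^((83.7 - 90)/5) = 19.1597 hr
Dose = 3.2 / 19.1597 * 100 = 16.702 %


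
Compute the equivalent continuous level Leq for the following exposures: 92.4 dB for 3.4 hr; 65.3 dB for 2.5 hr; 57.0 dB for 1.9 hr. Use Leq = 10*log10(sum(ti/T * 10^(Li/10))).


T_total = 3.4 + 2.5 + 1.9 = 7.8 hr
(3.4/7.8) * 10^(92.4/10) = 7.57503e+08
(2.5/7.8) * 10^(65.3/10) = 1.08604e+06
(1.9/7.8) * 10^(57.0/10) = 122084
Sum = 7.57503e+08 + 1.08604e+06 + 122084 = 7.58711e+08
Leq = 10*log10(7.58711e+08) = 88.801 dB


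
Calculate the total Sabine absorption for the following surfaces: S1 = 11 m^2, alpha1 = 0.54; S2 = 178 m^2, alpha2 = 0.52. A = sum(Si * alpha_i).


11 * 0.54 = 5.94
178 * 0.52 = 92.56
A_total = 5.94 + 92.56 = 98.5 m^2


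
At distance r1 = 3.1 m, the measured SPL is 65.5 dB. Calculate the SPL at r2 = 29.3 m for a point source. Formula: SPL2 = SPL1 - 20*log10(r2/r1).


r2/r1 = 29.3/3.1 = 9.45161
Correction = 20*log10(9.45161) = 19.5101 dB
SPL2 = 65.5 - 19.5101 = 45.99 dB


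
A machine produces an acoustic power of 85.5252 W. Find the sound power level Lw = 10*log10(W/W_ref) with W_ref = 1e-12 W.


W / W_ref = 85.5252 / 1e-12 = 8.55252e+13
Lw = 10 * log10(8.55252e+13) = 139.32 dB


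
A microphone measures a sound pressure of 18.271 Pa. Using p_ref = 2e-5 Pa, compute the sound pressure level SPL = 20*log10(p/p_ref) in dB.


p / p_ref = 18.271 / 2e-5 = 913550
SPL = 20 * log10(913550) = 119.21 dB


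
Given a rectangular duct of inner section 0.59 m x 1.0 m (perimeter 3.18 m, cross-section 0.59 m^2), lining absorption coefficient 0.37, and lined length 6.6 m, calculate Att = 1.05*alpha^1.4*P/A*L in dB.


alpha^1.4 = 0.37^1.4 = 0.248589
Attenuation rate = 1.05 * alpha^1.4 * P / A
= 1.05 * 0.248589 * 3.18 / 0.59 = 1.40685 dB/m
Total Att = 1.40685 * 6.6 = 9.2852 dB


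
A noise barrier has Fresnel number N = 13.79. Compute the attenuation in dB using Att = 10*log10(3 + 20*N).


3 + 20*N = 3 + 20*13.79 = 278.8
Att = 10*log10(278.8) = 24.453 dB


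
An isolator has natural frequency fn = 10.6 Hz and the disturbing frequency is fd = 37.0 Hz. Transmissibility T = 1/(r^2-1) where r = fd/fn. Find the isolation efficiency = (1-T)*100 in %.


r = 37.0 / 10.6 = 3.49057
r^2 - 1 = 3.49057^2 - 1 = 11.1841
T = 1/11.1841 = 0.0894126
Efficiency = (1 - 0.0894126)*100 = 91.059 %


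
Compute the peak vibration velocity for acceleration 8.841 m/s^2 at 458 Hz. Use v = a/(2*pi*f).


omega = 2*pi*f = 2*pi*458 = 2877.7 rad/s
v = a / omega = 8.841 / 2877.7 = 0.0030722 m/s


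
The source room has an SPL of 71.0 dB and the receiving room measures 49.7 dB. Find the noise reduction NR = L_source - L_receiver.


NR = L_source - L_receiver (difference between source and receiving room levels)
NR = 71.0 - 49.7 = 21.3 dB


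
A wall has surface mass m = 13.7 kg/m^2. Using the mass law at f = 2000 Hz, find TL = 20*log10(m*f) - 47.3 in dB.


m * f = 13.7 * 2000 = 27400
20*log10(27400) = 88.755 dB
TL = 88.755 - 47.3 = 41.455 dB


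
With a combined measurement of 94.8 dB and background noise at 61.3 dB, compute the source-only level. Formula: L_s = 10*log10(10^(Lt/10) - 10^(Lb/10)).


10^(94.8/10) = 3.01995e+09
10^(61.3/10) = 1.34896e+06
Difference = 3.01995e+09 - 1.34896e+06 = 3.0186e+09
L_source = 10*log10(3.0186e+09) = 94.798 dB


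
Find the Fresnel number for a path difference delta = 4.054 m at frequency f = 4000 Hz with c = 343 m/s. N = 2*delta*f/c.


N = 2*delta*f/c = 2*delta/lambda, where lambda = c/f
lambda = 343 / 4000 = 0.08575 m
N = 2 * 4.054 / 0.08575 = 94.554


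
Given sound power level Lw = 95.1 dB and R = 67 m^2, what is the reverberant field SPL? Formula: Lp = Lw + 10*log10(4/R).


4/R = 4/67 = 0.0597015
Lp = 95.1 + 10*log10(0.0597015) = 82.86 dB


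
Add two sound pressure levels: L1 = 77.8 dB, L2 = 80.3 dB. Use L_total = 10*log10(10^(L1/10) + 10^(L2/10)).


10^(77.8/10) = 6.0256e+07
10^(80.3/10) = 1.07152e+08
Sum = 6.0256e+07 + 1.07152e+08 = 1.67408e+08
L_total = 10*log10(1.67408e+08) = 82.238 dB


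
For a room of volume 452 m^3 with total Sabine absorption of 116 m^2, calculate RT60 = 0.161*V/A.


RT60 = 0.161 * 452 / 116 = 0.62734 s


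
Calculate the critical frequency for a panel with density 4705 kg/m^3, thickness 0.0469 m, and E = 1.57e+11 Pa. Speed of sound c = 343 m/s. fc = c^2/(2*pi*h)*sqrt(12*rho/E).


12*rho/E = 12*4705/1.57e+11 = 3.59618e-07
sqrt(12*rho/E) = sqrt(3.59618e-07) = 0.000599682
c^2/(2*pi*h) = 343^2/(2*pi*0.0469) = 399241
fc = 399241 * 0.000599682 = 239.42 Hz


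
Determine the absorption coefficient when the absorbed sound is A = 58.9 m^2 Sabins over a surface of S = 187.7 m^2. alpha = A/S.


Absorption coefficient = absorbed power / incident power
alpha = A / S = 58.9 / 187.7 = 0.3138


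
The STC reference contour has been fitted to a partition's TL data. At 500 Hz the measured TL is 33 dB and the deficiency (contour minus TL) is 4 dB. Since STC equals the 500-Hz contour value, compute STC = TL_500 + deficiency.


By ASTM E413, STC = value of the fitted reference contour at 500 Hz.
Contour value at 500 Hz = TL_500 + deficiency = 33 + 4 = 37
STC = 37


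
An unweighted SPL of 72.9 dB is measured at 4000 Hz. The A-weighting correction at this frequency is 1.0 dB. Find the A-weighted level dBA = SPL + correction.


A-weighting table: 4000 Hz -> 1.0 dB correction
SPL_A = SPL + correction = 72.9 + (1.0) = 73.9 dBA


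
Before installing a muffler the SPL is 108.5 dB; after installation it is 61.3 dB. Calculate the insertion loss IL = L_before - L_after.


Insertion loss = SPL without muffler - SPL with muffler
IL = 108.5 - 61.3 = 47.2 dB


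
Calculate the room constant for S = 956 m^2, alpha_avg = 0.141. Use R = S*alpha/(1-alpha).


R = 956 * 0.141 / (1 - 0.141) = 156.92 m^2


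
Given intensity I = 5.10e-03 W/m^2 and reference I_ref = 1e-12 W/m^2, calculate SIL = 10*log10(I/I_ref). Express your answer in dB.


I / I_ref = 5.10e-03 / 1e-12 = 5.1e+09
SIL = 10 * log10(5.1e+09) = 97.076 dB


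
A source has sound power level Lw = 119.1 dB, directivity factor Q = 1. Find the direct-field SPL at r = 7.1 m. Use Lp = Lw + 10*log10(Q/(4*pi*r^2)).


4*pi*r^2 = 4*pi*7.1^2 = 633.471 m^2
Q / (4*pi*r^2) = 1 / 633.471 = 0.0015786
Lp = 119.1 + 10*log10(0.0015786) = 91.083 dB


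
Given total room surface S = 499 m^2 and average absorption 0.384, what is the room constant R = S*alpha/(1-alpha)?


R = 499 * 0.384 / (1 - 0.384) = 311.06 m^2


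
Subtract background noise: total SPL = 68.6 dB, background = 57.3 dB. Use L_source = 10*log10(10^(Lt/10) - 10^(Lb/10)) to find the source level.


10^(68.6/10) = 7.24436e+06
10^(57.3/10) = 537032
Difference = 7.24436e+06 - 537032 = 6.70733e+06
L_source = 10*log10(6.70733e+06) = 68.265 dB


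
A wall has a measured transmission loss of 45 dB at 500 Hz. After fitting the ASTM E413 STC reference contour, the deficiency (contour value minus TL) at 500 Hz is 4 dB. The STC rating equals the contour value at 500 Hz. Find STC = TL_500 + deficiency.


By ASTM E413, STC = value of the fitted reference contour at 500 Hz.
Contour value at 500 Hz = TL_500 + deficiency = 45 + 4 = 49
STC = 49


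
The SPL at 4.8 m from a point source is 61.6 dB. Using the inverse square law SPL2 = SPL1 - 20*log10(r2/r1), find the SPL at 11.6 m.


r2/r1 = 11.6/4.8 = 2.41667
Correction = 20*log10(2.41667) = 7.66435 dB
SPL2 = 61.6 - 7.66435 = 53.936 dB


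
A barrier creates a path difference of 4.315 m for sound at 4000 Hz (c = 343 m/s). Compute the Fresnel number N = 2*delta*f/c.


N = 2*delta*f/c = 2*delta/lambda, where lambda = c/f
lambda = 343 / 4000 = 0.08575 m
N = 2 * 4.315 / 0.08575 = 100.64


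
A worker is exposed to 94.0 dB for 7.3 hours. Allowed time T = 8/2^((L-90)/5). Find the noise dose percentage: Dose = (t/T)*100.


T_allowed = 8 / 2^((94.0 - 90)/5) = 4.59479 hr
Dose = 7.3 / 4.59479 * 100 = 158.88 %


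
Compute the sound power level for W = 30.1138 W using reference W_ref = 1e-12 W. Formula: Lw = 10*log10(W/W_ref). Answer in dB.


W / W_ref = 30.1138 / 1e-12 = 3.01138e+13
Lw = 10 * log10(3.01138e+13) = 134.79 dB


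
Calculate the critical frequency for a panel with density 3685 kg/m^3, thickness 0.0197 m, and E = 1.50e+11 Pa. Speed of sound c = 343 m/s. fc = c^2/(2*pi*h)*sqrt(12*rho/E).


12*rho/E = 12*3685/1.50e+11 = 2.948e-07
sqrt(12*rho/E) = sqrt(2.948e-07) = 0.000542955
c^2/(2*pi*h) = 343^2/(2*pi*0.0197) = 950478
fc = 950478 * 0.000542955 = 516.07 Hz


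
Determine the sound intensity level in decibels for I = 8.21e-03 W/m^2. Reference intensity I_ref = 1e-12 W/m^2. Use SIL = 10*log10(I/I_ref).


I / I_ref = 8.21e-03 / 1e-12 = 8.21e+09
SIL = 10 * log10(8.21e+09) = 99.143 dB


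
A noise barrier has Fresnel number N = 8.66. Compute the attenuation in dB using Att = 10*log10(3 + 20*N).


3 + 20*N = 3 + 20*8.66 = 176.2
Att = 10*log10(176.2) = 22.46 dB


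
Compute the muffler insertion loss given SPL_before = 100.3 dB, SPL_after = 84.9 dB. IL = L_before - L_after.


Insertion loss = SPL without muffler - SPL with muffler
IL = 100.3 - 84.9 = 15.4 dB


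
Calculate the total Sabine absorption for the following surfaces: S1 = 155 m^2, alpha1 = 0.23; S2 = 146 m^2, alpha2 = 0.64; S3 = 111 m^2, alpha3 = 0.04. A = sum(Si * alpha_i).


155 * 0.23 = 35.65
146 * 0.64 = 93.44
111 * 0.04 = 4.44
A_total = 35.65 + 93.44 + 4.44 = 133.53 m^2


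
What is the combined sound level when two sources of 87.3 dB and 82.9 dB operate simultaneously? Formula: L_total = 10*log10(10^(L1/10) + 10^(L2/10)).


10^(87.3/10) = 5.37032e+08
10^(82.9/10) = 1.94984e+08
Sum = 5.37032e+08 + 1.94984e+08 = 7.32016e+08
L_total = 10*log10(7.32016e+08) = 88.645 dB


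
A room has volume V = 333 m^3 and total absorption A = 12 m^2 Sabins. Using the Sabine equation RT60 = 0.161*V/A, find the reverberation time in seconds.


RT60 = 0.161 * 333 / 12 = 4.4677 s


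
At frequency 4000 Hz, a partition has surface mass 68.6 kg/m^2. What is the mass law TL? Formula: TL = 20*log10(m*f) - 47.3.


m * f = 68.6 * 4000 = 274400
20*log10(274400) = 108.768 dB
TL = 108.768 - 47.3 = 61.468 dB


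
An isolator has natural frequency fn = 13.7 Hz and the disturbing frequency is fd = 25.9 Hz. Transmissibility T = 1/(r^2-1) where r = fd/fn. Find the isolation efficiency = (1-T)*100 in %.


r = 25.9 / 13.7 = 1.89051
r^2 - 1 = 1.89051^2 - 1 = 2.57403
T = 1/2.57403 = 0.388496
Efficiency = (1 - 0.388496)*100 = 61.15 %


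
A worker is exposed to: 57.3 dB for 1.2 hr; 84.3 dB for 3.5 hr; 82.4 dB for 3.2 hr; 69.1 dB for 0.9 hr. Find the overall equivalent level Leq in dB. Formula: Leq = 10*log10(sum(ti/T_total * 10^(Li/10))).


T_total = 1.2 + 3.5 + 3.2 + 0.9 = 8.8 hr
(1.2/8.8) * 10^(57.3/10) = 73231.6
(3.5/8.8) * 10^(84.3/10) = 1.0705e+08
(3.2/8.8) * 10^(82.4/10) = 6.31928e+07
(0.9/8.8) * 10^(69.1/10) = 831304
Sum = 73231.6 + 1.0705e+08 + 6.31928e+07 + 831304 = 1.71147e+08
Leq = 10*log10(1.71147e+08) = 82.334 dB


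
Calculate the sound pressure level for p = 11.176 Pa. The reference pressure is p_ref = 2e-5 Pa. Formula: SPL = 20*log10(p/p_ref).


p / p_ref = 11.176 / 2e-5 = 558800
SPL = 20 * log10(558800) = 114.95 dB


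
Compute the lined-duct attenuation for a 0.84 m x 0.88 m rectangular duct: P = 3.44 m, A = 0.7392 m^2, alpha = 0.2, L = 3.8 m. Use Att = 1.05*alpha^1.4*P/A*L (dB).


alpha^1.4 = 0.2^1.4 = 0.105061
Attenuation rate = 1.05 * alpha^1.4 * P / A
= 1.05 * 0.105061 * 3.44 / 0.7392 = 0.513366 dB/m
Total Att = 0.513366 * 3.8 = 1.9508 dB


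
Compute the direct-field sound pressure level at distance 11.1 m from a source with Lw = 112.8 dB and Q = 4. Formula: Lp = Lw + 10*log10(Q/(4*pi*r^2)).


4*pi*r^2 = 4*pi*11.1^2 = 1548.3 m^2
Q / (4*pi*r^2) = 4 / 1548.3 = 0.00258348
Lp = 112.8 + 10*log10(0.00258348) = 86.922 dB


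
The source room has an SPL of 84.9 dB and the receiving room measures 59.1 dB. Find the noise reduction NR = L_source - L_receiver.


NR = L_source - L_receiver (difference between source and receiving room levels)
NR = 84.9 - 59.1 = 25.8 dB


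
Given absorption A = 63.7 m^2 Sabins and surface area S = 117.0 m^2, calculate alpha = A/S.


Absorption coefficient = absorbed power / incident power
alpha = A / S = 63.7 / 117.0 = 0.54444


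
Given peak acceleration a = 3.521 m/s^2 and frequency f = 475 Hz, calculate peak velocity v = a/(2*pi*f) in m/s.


omega = 2*pi*f = 2*pi*475 = 2984.51 rad/s
v = a / omega = 3.521 / 2984.51 = 0.0011798 m/s


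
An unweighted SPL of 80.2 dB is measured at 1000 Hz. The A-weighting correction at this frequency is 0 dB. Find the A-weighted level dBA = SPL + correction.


A-weighting table: 1000 Hz -> 0 dB correction
SPL_A = SPL + correction = 80.2 + (0) = 80.2 dBA


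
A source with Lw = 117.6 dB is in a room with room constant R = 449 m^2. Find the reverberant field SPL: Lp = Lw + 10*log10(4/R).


4/R = 4/449 = 0.00890869
Lp = 117.6 + 10*log10(0.00890869) = 97.098 dB


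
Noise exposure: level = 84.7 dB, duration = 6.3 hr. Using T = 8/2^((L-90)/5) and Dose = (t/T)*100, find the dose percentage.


T_allowed = 8 / 2^((84.7 - 90)/5) = 16.6795 hr
Dose = 6.3 / 16.6795 * 100 = 37.771 %


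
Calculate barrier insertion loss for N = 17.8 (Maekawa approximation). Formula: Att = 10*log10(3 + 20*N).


3 + 20*N = 3 + 20*17.8 = 359
Att = 10*log10(359) = 25.551 dB


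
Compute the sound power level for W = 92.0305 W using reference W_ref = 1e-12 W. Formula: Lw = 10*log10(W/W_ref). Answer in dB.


W / W_ref = 92.0305 / 1e-12 = 9.20305e+13
Lw = 10 * log10(9.20305e+13) = 139.64 dB


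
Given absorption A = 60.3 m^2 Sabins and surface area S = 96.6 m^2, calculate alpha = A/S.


Absorption coefficient = absorbed power / incident power
alpha = A / S = 60.3 / 96.6 = 0.62422


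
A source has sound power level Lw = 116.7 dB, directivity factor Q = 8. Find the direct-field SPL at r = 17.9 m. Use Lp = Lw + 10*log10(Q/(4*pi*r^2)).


4*pi*r^2 = 4*pi*17.9^2 = 4026.39 m^2
Q / (4*pi*r^2) = 8 / 4026.39 = 0.00198689
Lp = 116.7 + 10*log10(0.00198689) = 89.682 dB


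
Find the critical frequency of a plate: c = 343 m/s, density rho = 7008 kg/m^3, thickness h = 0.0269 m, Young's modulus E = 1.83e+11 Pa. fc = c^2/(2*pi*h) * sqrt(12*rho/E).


12*rho/E = 12*7008/1.83e+11 = 4.59541e-07
sqrt(12*rho/E) = sqrt(4.59541e-07) = 0.000677895
c^2/(2*pi*h) = 343^2/(2*pi*0.0269) = 696075
fc = 696075 * 0.000677895 = 471.87 Hz


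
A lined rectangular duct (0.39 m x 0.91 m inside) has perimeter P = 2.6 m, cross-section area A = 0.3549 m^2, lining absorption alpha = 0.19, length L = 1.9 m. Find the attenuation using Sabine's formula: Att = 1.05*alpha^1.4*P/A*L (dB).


alpha^1.4 = 0.19^1.4 = 0.0977811
Attenuation rate = 1.05 * alpha^1.4 * P / A
= 1.05 * 0.0977811 * 2.6 / 0.3549 = 0.752162 dB/m
Total Att = 0.752162 * 1.9 = 1.4291 dB


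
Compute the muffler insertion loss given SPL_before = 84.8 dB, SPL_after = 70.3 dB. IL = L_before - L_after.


Insertion loss = SPL without muffler - SPL with muffler
IL = 84.8 - 70.3 = 14.5 dB


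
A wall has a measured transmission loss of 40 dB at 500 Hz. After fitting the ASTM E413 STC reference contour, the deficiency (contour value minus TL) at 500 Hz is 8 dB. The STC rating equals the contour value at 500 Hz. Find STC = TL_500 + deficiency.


By ASTM E413, STC = value of the fitted reference contour at 500 Hz.
Contour value at 500 Hz = TL_500 + deficiency = 40 + 8 = 48
STC = 48


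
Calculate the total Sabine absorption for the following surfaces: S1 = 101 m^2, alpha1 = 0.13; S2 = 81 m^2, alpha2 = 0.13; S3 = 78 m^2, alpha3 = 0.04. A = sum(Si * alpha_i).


101 * 0.13 = 13.13
81 * 0.13 = 10.53
78 * 0.04 = 3.12
A_total = 13.13 + 10.53 + 3.12 = 26.78 m^2


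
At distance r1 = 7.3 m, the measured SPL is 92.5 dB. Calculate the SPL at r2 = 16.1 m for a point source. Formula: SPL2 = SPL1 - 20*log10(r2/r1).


r2/r1 = 16.1/7.3 = 2.20548
Correction = 20*log10(2.20548) = 6.87006 dB
SPL2 = 92.5 - 6.87006 = 85.63 dB


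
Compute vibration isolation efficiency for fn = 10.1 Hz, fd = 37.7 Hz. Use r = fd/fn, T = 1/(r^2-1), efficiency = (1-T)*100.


r = 37.7 / 10.1 = 3.73267
r^2 - 1 = 3.73267^2 - 1 = 12.9328
T = 1/12.9328 = 0.0773228
Efficiency = (1 - 0.0773228)*100 = 92.268 %


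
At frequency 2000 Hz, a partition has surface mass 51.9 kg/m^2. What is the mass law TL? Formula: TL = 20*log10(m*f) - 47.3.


m * f = 51.9 * 2000 = 103800
20*log10(103800) = 100.324 dB
TL = 100.324 - 47.3 = 53.024 dB


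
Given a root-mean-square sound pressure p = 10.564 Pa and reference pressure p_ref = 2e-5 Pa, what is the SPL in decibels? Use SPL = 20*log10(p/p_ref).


p / p_ref = 10.564 / 2e-5 = 528200
SPL = 20 * log10(528200) = 114.46 dB


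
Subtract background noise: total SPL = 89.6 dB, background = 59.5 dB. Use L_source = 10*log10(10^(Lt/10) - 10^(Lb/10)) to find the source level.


10^(89.6/10) = 9.12011e+08
10^(59.5/10) = 891251
Difference = 9.12011e+08 - 891251 = 9.1112e+08
L_source = 10*log10(9.1112e+08) = 89.596 dB


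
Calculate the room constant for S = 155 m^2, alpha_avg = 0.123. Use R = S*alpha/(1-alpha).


R = 155 * 0.123 / (1 - 0.123) = 21.739 m^2


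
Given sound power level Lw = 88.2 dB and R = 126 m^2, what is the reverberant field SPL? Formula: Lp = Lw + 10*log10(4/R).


4/R = 4/126 = 0.031746
Lp = 88.2 + 10*log10(0.031746) = 73.217 dB


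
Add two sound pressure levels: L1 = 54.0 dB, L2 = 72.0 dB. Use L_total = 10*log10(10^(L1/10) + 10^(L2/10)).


10^(54.0/10) = 251189
10^(72.0/10) = 1.58489e+07
Sum = 251189 + 1.58489e+07 = 1.61001e+07
L_total = 10*log10(1.61001e+07) = 72.068 dB


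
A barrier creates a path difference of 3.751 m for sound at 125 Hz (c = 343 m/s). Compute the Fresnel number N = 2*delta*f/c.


N = 2*delta*f/c = 2*delta/lambda, where lambda = c/f
lambda = 343 / 125 = 2.744 m
N = 2 * 3.751 / 2.744 = 2.734


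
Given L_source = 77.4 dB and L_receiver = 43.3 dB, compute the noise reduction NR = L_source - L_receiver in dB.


NR = L_source - L_receiver (difference between source and receiving room levels)
NR = 77.4 - 43.3 = 34.1 dB


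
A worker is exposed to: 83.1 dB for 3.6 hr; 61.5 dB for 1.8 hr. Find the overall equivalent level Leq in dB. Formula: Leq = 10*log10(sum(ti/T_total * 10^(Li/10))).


T_total = 3.6 + 1.8 = 5.4 hr
(3.6/5.4) * 10^(83.1/10) = 1.36116e+08
(1.8/5.4) * 10^(61.5/10) = 470846
Sum = 1.36116e+08 + 470846 = 1.36587e+08
Leq = 10*log10(1.36587e+08) = 81.354 dB


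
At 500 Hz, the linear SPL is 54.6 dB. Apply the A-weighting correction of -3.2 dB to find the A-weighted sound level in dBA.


A-weighting table: 500 Hz -> -3.2 dB correction
SPL_A = SPL + correction = 54.6 + (-3.2) = 51.4 dBA


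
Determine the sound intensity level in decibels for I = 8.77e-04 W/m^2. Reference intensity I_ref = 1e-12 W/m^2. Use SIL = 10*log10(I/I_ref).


I / I_ref = 8.77e-04 / 1e-12 = 8.77e+08
SIL = 10 * log10(8.77e+08) = 89.43 dB


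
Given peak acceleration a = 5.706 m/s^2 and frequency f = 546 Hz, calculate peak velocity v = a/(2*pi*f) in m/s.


omega = 2*pi*f = 2*pi*546 = 3430.62 rad/s
v = a / omega = 5.706 / 3430.62 = 0.0016633 m/s


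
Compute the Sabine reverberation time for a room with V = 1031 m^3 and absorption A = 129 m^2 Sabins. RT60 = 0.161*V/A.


RT60 = 0.161 * 1031 / 129 = 1.2868 s


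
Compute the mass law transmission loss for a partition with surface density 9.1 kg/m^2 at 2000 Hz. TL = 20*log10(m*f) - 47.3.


m * f = 9.1 * 2000 = 18200
20*log10(18200) = 85.2014 dB
TL = 85.2014 - 47.3 = 37.901 dB


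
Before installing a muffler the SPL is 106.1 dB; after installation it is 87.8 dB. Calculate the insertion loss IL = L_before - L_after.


Insertion loss = SPL without muffler - SPL with muffler
IL = 106.1 - 87.8 = 18.3 dB


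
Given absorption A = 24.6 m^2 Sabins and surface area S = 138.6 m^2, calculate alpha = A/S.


Absorption coefficient = absorbed power / incident power
alpha = A / S = 24.6 / 138.6 = 0.17749


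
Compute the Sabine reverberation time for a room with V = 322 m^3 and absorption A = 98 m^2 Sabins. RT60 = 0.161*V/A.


RT60 = 0.161 * 322 / 98 = 0.529 s


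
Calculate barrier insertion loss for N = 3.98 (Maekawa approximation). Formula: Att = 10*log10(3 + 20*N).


3 + 20*N = 3 + 20*3.98 = 82.6
Att = 10*log10(82.6) = 19.17 dB


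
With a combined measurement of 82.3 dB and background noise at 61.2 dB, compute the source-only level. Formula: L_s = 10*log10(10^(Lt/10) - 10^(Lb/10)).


10^(82.3/10) = 1.69824e+08
10^(61.2/10) = 1.31826e+06
Difference = 1.69824e+08 - 1.31826e+06 = 1.68506e+08
L_source = 10*log10(1.68506e+08) = 82.266 dB


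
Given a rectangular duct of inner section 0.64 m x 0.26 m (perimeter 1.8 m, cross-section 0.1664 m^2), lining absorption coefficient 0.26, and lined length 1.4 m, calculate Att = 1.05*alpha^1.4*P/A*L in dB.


alpha^1.4 = 0.26^1.4 = 0.151692
Attenuation rate = 1.05 * alpha^1.4 * P / A
= 1.05 * 0.151692 * 1.8 / 0.1664 = 1.72294 dB/m
Total Att = 1.72294 * 1.4 = 2.4121 dB


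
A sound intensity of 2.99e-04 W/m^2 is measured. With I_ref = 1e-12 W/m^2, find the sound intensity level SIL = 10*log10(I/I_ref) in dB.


I / I_ref = 2.99e-04 / 1e-12 = 2.99e+08
SIL = 10 * log10(2.99e+08) = 84.757 dB


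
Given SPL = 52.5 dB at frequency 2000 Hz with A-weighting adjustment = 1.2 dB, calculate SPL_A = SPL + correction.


A-weighting table: 2000 Hz -> 1.2 dB correction
SPL_A = SPL + correction = 52.5 + (1.2) = 53.7 dBA


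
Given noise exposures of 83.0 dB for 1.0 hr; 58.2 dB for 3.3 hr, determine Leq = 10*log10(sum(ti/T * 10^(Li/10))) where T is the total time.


T_total = 1.0 + 3.3 = 4.3 hr
(1.0/4.3) * 10^(83.0/10) = 4.64014e+07
(3.3/4.3) * 10^(58.2/10) = 507044
Sum = 4.64014e+07 + 507044 = 4.69084e+07
Leq = 10*log10(4.69084e+07) = 76.713 dB


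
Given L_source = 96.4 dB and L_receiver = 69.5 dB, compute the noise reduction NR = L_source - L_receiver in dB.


NR = L_source - L_receiver (difference between source and receiving room levels)
NR = 96.4 - 69.5 = 26.9 dB


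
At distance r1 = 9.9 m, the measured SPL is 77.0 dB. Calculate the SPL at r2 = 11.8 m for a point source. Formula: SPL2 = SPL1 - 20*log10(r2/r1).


r2/r1 = 11.8/9.9 = 1.19192
Correction = 20*log10(1.19192) = 1.52494 dB
SPL2 = 77.0 - 1.52494 = 75.475 dB


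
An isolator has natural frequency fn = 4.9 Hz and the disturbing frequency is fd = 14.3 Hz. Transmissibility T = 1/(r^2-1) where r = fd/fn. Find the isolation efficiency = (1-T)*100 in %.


r = 14.3 / 4.9 = 2.91837
r^2 - 1 = 2.91837^2 - 1 = 7.51688
T = 1/7.51688 = 0.133034
Efficiency = (1 - 0.133034)*100 = 86.697 %


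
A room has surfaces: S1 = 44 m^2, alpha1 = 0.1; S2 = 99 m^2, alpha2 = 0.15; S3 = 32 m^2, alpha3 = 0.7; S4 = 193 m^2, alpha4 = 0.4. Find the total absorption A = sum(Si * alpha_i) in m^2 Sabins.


44 * 0.1 = 4.4
99 * 0.15 = 14.85
32 * 0.7 = 22.4
193 * 0.4 = 77.2
A_total = 4.4 + 14.85 + 22.4 + 77.2 = 118.85 m^2


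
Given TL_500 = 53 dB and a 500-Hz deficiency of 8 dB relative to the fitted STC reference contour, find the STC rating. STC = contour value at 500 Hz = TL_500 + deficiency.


By ASTM E413, STC = value of the fitted reference contour at 500 Hz.
Contour value at 500 Hz = TL_500 + deficiency = 53 + 8 = 61
STC = 61


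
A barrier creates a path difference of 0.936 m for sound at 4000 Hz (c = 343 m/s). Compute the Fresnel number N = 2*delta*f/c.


N = 2*delta*f/c = 2*delta/lambda, where lambda = c/f
lambda = 343 / 4000 = 0.08575 m
N = 2 * 0.936 / 0.08575 = 21.831


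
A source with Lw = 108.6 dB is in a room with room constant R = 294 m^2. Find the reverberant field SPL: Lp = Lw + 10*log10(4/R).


4/R = 4/294 = 0.0136054
Lp = 108.6 + 10*log10(0.0136054) = 89.937 dB


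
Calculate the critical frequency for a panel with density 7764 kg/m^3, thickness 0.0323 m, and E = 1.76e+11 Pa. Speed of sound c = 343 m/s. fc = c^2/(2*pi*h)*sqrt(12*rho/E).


12*rho/E = 12*7764/1.76e+11 = 5.29364e-07
sqrt(12*rho/E) = sqrt(5.29364e-07) = 0.000727574
c^2/(2*pi*h) = 343^2/(2*pi*0.0323) = 579703
fc = 579703 * 0.000727574 = 421.78 Hz


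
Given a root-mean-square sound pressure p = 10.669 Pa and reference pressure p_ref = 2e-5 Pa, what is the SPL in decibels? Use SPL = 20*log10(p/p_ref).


p / p_ref = 10.669 / 2e-5 = 533450
SPL = 20 * log10(533450) = 114.54 dB


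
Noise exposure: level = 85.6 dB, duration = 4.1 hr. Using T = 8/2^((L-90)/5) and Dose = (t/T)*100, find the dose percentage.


T_allowed = 8 / 2^((85.6 - 90)/5) = 14.723 hr
Dose = 4.1 / 14.723 * 100 = 27.848 %


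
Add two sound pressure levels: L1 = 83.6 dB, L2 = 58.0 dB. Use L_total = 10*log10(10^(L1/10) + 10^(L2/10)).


10^(83.6/10) = 2.29087e+08
10^(58.0/10) = 630957
Sum = 2.29087e+08 + 630957 = 2.29718e+08
L_total = 10*log10(2.29718e+08) = 83.612 dB


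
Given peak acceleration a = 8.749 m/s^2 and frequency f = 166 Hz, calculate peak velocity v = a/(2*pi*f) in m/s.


omega = 2*pi*f = 2*pi*166 = 1043.01 rad/s
v = a / omega = 8.749 / 1043.01 = 0.0083882 m/s


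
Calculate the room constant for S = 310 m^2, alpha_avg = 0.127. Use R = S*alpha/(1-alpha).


R = 310 * 0.127 / (1 - 0.127) = 45.097 m^2


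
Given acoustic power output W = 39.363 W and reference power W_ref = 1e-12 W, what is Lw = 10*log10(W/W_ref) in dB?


W / W_ref = 39.363 / 1e-12 = 3.9363e+13
Lw = 10 * log10(3.9363e+13) = 135.95 dB


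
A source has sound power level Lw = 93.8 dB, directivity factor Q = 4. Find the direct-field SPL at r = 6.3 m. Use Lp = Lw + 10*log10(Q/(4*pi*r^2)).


4*pi*r^2 = 4*pi*6.3^2 = 498.759 m^2
Q / (4*pi*r^2) = 4 / 498.759 = 0.00801991
Lp = 93.8 + 10*log10(0.00801991) = 72.842 dB


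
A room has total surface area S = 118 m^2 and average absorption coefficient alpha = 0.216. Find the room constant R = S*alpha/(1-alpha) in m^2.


R = 118 * 0.216 / (1 - 0.216) = 32.51 m^2


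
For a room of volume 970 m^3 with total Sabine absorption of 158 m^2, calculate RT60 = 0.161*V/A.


RT60 = 0.161 * 970 / 158 = 0.98842 s


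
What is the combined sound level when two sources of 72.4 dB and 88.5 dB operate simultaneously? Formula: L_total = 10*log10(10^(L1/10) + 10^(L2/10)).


10^(72.4/10) = 1.7378e+07
10^(88.5/10) = 7.07946e+08
Sum = 1.7378e+07 + 7.07946e+08 = 7.25324e+08
L_total = 10*log10(7.25324e+08) = 88.605 dB


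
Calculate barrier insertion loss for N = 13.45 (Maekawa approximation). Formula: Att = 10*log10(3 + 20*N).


3 + 20*N = 3 + 20*13.45 = 272
Att = 10*log10(272) = 24.346 dB


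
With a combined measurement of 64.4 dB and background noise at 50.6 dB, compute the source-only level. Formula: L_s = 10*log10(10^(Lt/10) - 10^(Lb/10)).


10^(64.4/10) = 2.75423e+06
10^(50.6/10) = 114815
Difference = 2.75423e+06 - 114815 = 2.63942e+06
L_source = 10*log10(2.63942e+06) = 64.215 dB


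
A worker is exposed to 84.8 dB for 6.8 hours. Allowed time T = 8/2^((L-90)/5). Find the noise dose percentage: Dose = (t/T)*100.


T_allowed = 8 / 2^((84.8 - 90)/5) = 16.4498 hr
Dose = 6.8 / 16.4498 * 100 = 41.338 %


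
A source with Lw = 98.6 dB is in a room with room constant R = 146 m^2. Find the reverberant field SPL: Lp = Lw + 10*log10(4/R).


4/R = 4/146 = 0.0273973
Lp = 98.6 + 10*log10(0.0273973) = 82.977 dB


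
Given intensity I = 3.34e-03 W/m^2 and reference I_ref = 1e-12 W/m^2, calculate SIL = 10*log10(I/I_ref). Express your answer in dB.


I / I_ref = 3.34e-03 / 1e-12 = 3.34e+09
SIL = 10 * log10(3.34e+09) = 95.237 dB


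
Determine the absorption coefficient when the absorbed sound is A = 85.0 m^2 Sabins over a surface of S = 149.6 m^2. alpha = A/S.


Absorption coefficient = absorbed power / incident power
alpha = A / S = 85.0 / 149.6 = 0.56818


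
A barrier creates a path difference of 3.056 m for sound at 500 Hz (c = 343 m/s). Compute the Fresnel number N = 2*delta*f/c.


N = 2*delta*f/c = 2*delta/lambda, where lambda = c/f
lambda = 343 / 500 = 0.686 m
N = 2 * 3.056 / 0.686 = 8.9096


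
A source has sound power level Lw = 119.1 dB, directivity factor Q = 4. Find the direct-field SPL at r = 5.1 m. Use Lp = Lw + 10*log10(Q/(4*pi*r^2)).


4*pi*r^2 = 4*pi*5.1^2 = 326.851 m^2
Q / (4*pi*r^2) = 4 / 326.851 = 0.012238
Lp = 119.1 + 10*log10(0.012238) = 99.977 dB


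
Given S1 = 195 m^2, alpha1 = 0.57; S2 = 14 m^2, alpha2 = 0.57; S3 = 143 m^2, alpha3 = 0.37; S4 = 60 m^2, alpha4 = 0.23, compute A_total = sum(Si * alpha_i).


195 * 0.57 = 111.15
14 * 0.57 = 7.98
143 * 0.37 = 52.91
60 * 0.23 = 13.8
A_total = 111.15 + 7.98 + 52.91 + 13.8 = 185.84 m^2


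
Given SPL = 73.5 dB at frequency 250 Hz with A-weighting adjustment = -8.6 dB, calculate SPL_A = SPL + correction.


A-weighting table: 250 Hz -> -8.6 dB correction
SPL_A = SPL + correction = 73.5 + (-8.6) = 64.9 dBA


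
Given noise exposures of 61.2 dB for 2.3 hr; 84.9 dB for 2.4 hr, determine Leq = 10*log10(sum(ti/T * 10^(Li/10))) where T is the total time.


T_total = 2.3 + 2.4 = 4.7 hr
(2.3/4.7) * 10^(61.2/10) = 645104
(2.4/4.7) * 10^(84.9/10) = 1.57802e+08
Sum = 645104 + 1.57802e+08 = 1.58447e+08
Leq = 10*log10(1.58447e+08) = 81.999 dB


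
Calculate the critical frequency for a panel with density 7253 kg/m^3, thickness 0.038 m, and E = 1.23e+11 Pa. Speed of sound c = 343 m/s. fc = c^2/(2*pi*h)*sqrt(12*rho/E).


12*rho/E = 12*7253/1.23e+11 = 7.0761e-07
sqrt(12*rho/E) = sqrt(7.0761e-07) = 0.000841196
c^2/(2*pi*h) = 343^2/(2*pi*0.038) = 492748
fc = 492748 * 0.000841196 = 414.5 Hz


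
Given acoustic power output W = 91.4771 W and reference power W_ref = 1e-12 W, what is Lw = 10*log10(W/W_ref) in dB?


W / W_ref = 91.4771 / 1e-12 = 9.14771e+13
Lw = 10 * log10(9.14771e+13) = 139.61 dB


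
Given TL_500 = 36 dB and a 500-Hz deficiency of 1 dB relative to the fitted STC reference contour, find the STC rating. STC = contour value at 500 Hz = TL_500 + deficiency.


By ASTM E413, STC = value of the fitted reference contour at 500 Hz.
Contour value at 500 Hz = TL_500 + deficiency = 36 + 1 = 37
STC = 37


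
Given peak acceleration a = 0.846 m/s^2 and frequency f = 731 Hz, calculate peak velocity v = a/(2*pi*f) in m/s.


omega = 2*pi*f = 2*pi*731 = 4593.01 rad/s
v = a / omega = 0.846 / 4593.01 = 0.00018419 m/s


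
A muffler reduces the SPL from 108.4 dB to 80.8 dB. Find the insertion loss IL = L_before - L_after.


Insertion loss = SPL without muffler - SPL with muffler
IL = 108.4 - 80.8 = 27.6 dB


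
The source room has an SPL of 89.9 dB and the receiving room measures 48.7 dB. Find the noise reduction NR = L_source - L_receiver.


NR = L_source - L_receiver (difference between source and receiving room levels)
NR = 89.9 - 48.7 = 41.2 dB


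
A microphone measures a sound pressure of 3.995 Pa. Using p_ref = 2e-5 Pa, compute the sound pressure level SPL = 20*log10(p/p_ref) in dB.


p / p_ref = 3.995 / 2e-5 = 199750
SPL = 20 * log10(199750) = 106.01 dB


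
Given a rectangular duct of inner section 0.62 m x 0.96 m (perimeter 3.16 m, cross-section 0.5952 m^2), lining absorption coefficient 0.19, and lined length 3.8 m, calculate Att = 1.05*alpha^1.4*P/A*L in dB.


alpha^1.4 = 0.19^1.4 = 0.0977811
Attenuation rate = 1.05 * alpha^1.4 * P / A
= 1.05 * 0.0977811 * 3.16 / 0.5952 = 0.54509 dB/m
Total Att = 0.54509 * 3.8 = 2.0713 dB


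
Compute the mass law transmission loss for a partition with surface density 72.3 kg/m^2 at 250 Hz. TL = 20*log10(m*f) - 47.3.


m * f = 72.3 * 250 = 18075
20*log10(18075) = 85.1416 dB
TL = 85.1416 - 47.3 = 37.842 dB


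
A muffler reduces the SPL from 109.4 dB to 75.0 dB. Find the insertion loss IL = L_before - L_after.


Insertion loss = SPL without muffler - SPL with muffler
IL = 109.4 - 75.0 = 34.4 dB


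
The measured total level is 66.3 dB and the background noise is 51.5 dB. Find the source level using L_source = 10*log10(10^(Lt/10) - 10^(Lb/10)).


10^(66.3/10) = 4.2658e+06
10^(51.5/10) = 141254
Difference = 4.2658e+06 - 141254 = 4.12455e+06
L_source = 10*log10(4.12455e+06) = 66.154 dB


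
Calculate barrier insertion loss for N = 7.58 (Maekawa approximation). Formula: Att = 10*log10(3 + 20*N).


3 + 20*N = 3 + 20*7.58 = 154.6
Att = 10*log10(154.6) = 21.892 dB


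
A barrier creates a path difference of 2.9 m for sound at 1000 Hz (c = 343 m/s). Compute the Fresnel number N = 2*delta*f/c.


N = 2*delta*f/c = 2*delta/lambda, where lambda = c/f
lambda = 343 / 1000 = 0.343 m
N = 2 * 2.9 / 0.343 = 16.91


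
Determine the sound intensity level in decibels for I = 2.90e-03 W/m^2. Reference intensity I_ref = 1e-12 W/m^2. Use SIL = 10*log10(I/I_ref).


I / I_ref = 2.90e-03 / 1e-12 = 2.9e+09
SIL = 10 * log10(2.9e+09) = 94.624 dB


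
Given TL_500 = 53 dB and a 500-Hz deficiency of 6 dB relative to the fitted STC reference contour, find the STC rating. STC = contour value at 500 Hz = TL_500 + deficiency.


By ASTM E413, STC = value of the fitted reference contour at 500 Hz.
Contour value at 500 Hz = TL_500 + deficiency = 53 + 6 = 59
STC = 59


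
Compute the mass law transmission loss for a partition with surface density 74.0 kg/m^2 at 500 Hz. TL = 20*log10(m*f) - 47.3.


m * f = 74.0 * 500 = 37000
20*log10(37000) = 91.364 dB
TL = 91.364 - 47.3 = 44.064 dB


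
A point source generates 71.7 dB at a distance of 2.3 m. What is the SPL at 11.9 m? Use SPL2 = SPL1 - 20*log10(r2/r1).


r2/r1 = 11.9/2.3 = 5.17391
Correction = 20*log10(5.17391) = 14.2764 dB
SPL2 = 71.7 - 14.2764 = 57.424 dB


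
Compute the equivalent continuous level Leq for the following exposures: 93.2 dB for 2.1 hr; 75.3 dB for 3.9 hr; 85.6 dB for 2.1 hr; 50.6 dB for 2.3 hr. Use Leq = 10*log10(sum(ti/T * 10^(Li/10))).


T_total = 2.1 + 3.9 + 2.1 + 2.3 = 10.4 hr
(2.1/10.4) * 10^(93.2/10) = 4.21877e+08
(3.9/10.4) * 10^(75.3/10) = 1.27067e+07
(2.1/10.4) * 10^(85.6/10) = 7.33138e+07
(2.3/10.4) * 10^(50.6/10) = 25391.9
Sum = 4.21877e+08 + 1.27067e+07 + 7.33138e+07 + 25391.9 = 5.07923e+08
Leq = 10*log10(5.07923e+08) = 87.058 dB


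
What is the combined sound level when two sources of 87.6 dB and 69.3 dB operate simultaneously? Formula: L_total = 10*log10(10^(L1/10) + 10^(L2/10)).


10^(87.6/10) = 5.7544e+08
10^(69.3/10) = 8.51138e+06
Sum = 5.7544e+08 + 8.51138e+06 = 5.83951e+08
L_total = 10*log10(5.83951e+08) = 87.664 dB


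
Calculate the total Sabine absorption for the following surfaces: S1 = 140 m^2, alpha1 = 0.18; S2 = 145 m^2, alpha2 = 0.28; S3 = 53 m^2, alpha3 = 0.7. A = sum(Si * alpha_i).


140 * 0.18 = 25.2
145 * 0.28 = 40.6
53 * 0.7 = 37.1
A_total = 25.2 + 40.6 + 37.1 = 102.9 m^2


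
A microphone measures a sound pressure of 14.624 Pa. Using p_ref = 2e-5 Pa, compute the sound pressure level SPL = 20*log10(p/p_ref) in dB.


p / p_ref = 14.624 / 2e-5 = 731200
SPL = 20 * log10(731200) = 117.28 dB


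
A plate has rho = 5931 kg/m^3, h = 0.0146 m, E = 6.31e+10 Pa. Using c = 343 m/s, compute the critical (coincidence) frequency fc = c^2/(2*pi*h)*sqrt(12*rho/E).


12*rho/E = 12*5931/6.31e+10 = 1.12792e-06
sqrt(12*rho/E) = sqrt(1.12792e-06) = 0.00106204
c^2/(2*pi*h) = 343^2/(2*pi*0.0146) = 1.28249e+06
fc = 1.28249e+06 * 0.00106204 = 1362.1 Hz


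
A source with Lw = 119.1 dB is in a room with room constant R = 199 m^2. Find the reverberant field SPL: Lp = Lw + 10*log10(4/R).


4/R = 4/199 = 0.0201005
Lp = 119.1 + 10*log10(0.0201005) = 102.13 dB


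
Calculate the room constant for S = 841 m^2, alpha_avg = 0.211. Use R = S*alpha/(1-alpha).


R = 841 * 0.211 / (1 - 0.211) = 224.91 m^2


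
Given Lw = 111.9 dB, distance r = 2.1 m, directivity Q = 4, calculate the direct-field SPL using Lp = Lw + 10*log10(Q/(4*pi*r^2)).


4*pi*r^2 = 4*pi*2.1^2 = 55.4177 m^2
Q / (4*pi*r^2) = 4 / 55.4177 = 0.0721791
Lp = 111.9 + 10*log10(0.0721791) = 100.48 dB


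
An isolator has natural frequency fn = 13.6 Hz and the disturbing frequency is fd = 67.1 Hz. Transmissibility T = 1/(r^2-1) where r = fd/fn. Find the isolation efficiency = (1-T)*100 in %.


r = 67.1 / 13.6 = 4.93382
r^2 - 1 = 4.93382^2 - 1 = 23.3426
T = 1/23.3426 = 0.0428401
Efficiency = (1 - 0.0428401)*100 = 95.716 %
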